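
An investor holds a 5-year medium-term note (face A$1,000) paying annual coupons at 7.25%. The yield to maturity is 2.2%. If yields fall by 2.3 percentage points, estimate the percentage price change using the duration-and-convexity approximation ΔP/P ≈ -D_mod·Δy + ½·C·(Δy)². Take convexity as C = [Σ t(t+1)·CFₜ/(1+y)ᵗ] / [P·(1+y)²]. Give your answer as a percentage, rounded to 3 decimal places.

+10.635%

With y = 0.022:
  t   CF        PV=CF/(1+0.022)^t    t·PV        t(t+1)·PV
  1        72.50        70.9393        70.9393         141.8787
  2        72.50        69.4123       138.8245         416.4736
  3        72.50        67.9181       203.7542         815.0168
  4        72.50        66.4560       265.8241       1,329.1207
  5     1,072.50       961.9286     4,809.6428      28,857.8570
  Σ                  1,236.6543     5,488.9850      31,560.3467
P = 1,236.6543; D_Mac = 4.43858 yrs; D_mod = 4.34303 yrs; C = 24.43384.
Duration effect: -4.34303 × (-0.023) = +0.099890
Convexity effect: 0.5 × 24.43384 × (-0.023)² = +0.0064627
ΔP/P ≈ +0.099890 + 0.0064627 = +0.106352 = +10.6352%.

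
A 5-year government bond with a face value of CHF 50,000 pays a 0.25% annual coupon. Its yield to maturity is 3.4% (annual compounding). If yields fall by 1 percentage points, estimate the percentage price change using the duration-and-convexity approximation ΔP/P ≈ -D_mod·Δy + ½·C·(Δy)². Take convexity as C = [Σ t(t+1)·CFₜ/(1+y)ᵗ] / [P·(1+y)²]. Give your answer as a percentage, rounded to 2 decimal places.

With y = 0.034:
  t   CF        PV=CF/(1+0.034)^t    t·PV        t(t+1)·PV
  1       125.00       120.8897       120.8897         241.7795
  2       125.00       116.9147       233.8293         701.4879
  3       125.00       113.0703       339.2108       1,356.8431
  4       125.00       109.3523       437.4091       2,187.0457
  5    50,125.00    42,408.3809   212,041.9044   1,272,251.4267
  Σ                 42,868.6078   213,173.2434   1,276,738.5829
P = 42,868.6078; D_Mac = 4.97271 yrs; D_mod = 4.80920 yrs; C = 27.85618.
Duration effect: -4.80920 × (-0.01) = +0.048092
Convexity effect: 0.5 × 27.85618 × (-0.01)² = +0.0013928
ΔP/P ≈ +0.048092 + 0.0013928 = +0.049485 = +4.9485%.

+4.95%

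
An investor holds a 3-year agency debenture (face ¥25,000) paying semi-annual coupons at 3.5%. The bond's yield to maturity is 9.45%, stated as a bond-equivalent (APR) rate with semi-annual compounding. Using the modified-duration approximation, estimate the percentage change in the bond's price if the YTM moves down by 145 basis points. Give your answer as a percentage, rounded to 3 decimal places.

Periodic yield y = 0.04725. Modified duration first:
  t   CF        PV=CF/(1+0.04725)^t    t·PV
  1       437.50       417.7608       417.7608
  2       437.50       398.9122       797.8244
  3       437.50       380.9140     1,142.7420
  4       437.50       363.7279     1,454.9115
  5       437.50       347.3171     1,736.5857
  6    25,437.50    19,282.8939   115,697.3636
  Σ                 21,191.5260   121,247.1880
P = 21,191.5260; D_Mac = 5.72149 half-year periods = 2.86075 yrs; D_mod = 2.86075/(1+0.04725) = 2.73168 yrs.
ΔP/P ≈ -D_mod · Δy = -2.73168 × (-0.0145) = +0.039609 = +3.9609%.

+3.961%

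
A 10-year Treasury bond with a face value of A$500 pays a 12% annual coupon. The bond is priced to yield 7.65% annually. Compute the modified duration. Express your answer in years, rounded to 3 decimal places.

Periodic yield y = 0.0765. First find Macaulay duration:
  t   CF        PV=CF/(1+0.0765)^t    t·PV
  1        60.00        55.7362        55.7362
  2        60.00        51.7754       103.5507
  3        60.00        48.0960       144.2881
  4        60.00        44.6781       178.7126
  5        60.00        41.5032       207.5158
  6        60.00        38.5538       231.3227
  7        60.00        35.8140       250.6981
  8        60.00        33.2689       266.1515
  9        60.00        30.9047       278.1426
  10      560.00       267.9463     2,679.4625
  Σ                    648.2766     4,395.5807
P = 648.2766; Macaulay duration = 4,395.5807 / 648.2766 = 6.78041 years.
Modified duration = D_Mac / (1 + y) = 6.78041 / 1.0765 = 6.29857 years.

6.299 years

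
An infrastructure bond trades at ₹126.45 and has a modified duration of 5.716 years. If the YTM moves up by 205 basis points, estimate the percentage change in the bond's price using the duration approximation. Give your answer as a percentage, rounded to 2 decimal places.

-11.72%

Duration approximation: ΔP/P ≈ -D_mod · Δy = -5.716 × (+0.0205) = -0.117178.
As a percentage: -11.7178%.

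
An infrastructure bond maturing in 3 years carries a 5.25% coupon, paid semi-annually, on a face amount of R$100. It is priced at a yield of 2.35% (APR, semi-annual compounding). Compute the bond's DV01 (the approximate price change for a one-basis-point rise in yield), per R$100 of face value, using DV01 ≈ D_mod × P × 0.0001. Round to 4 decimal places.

R$0.0302

Periodic yield y = 0.01175.
  t   CF        PV=CF/(1+0.01175)^t    t·PV
  1        2.625         2.5945         2.5945
  2        2.625         2.5644         5.1288
  3        2.625         2.5346         7.6038
  4        2.625         2.5052        10.0207
  5        2.625         2.4761        12.3804
  6      102.625        95.6784       574.0704
  Σ                    108.3531       611.7985
P = 108.3531; D_Mac = 5.64634 half-year periods = 2.82317 yrs; D_mod = 2.79038 yrs.
DV01 ≈ 2.79038 × 108.3531 × 0.0001 = 0.030235.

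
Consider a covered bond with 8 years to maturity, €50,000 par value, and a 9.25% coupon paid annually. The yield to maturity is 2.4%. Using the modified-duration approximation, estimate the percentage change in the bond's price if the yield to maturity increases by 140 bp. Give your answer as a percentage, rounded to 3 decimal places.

-8.727%

Periodic yield y = 0.024. Modified duration first:
  t   CF        PV=CF/(1+0.024)^t    t·PV
  1     4,625.00     4,516.6016     4,516.6016
  2     4,625.00     4,410.7437     8,821.4874
  3     4,625.00     4,307.3669    12,922.1007
  4     4,625.00     4,206.4130    16,825.6520
  5     4,625.00     4,107.8252    20,539.1260
  6     4,625.00     4,011.5480    24,069.2882
  7     4,625.00     3,917.5274    27,422.6917
  8    54,625.00    45,184.7410   361,477.9277
  Σ                 74,662.7668   476,594.8752
P = 74,662.7668; D_Mac = 6.38330 yrs; D_mod = 6.38330/(1+0.024) = 6.23369 yrs.
ΔP/P ≈ -D_mod · Δy = -6.23369 × (+0.014) = -0.087272 = -8.7272%.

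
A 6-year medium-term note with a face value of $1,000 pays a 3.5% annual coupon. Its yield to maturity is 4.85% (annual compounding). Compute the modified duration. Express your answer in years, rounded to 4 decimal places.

Periodic yield y = 0.0485. First find Macaulay duration:
  t   CF        PV=CF/(1+0.0485)^t    t·PV
  1        35.00        33.3810        33.3810
  2        35.00        31.8369        63.6739
  3        35.00        30.3643        91.0928
  4        35.00        28.9597       115.8389
  5        35.00        27.6201       138.1007
  6     1,035.00       778.9862     4,673.9170
  Σ                    931.1482     5,116.0042
P = 931.1482; Macaulay duration = 5,116.0042 / 931.1482 = 5.49430 years.
Modified duration = D_Mac / (1 + y) = 5.49430 / 1.0485 = 5.24015 years.

5.2401 years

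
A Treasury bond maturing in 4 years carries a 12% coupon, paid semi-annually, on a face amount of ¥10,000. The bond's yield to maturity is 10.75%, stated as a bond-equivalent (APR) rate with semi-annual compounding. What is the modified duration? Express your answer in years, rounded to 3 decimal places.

Periodic yield y = 0.05375. First find Macaulay duration:
  t   CF        PV=CF/(1+0.05375)^t    t·PV
  1       600.00       569.3950       569.3950
  2       600.00       540.3511     1,080.7023
  3       600.00       512.7887     1,538.3662
  4       600.00       486.6323     1,946.5291
  5       600.00       461.8100     2,309.0499
  6       600.00       438.2538     2,629.5230
  7       600.00       415.8992     2,911.2947
  8    10,600.00     6,972.7672    55,782.1374
  Σ                 10,397.8974    68,766.9977
P = 10,397.8974; Macaulay duration = 68,766.9977 / 10,397.8974 = 6.61355 half-year periods = 3.30677 years.
Modified duration = D_Mac / (1 + y) = 3.30677 / 1.05375 = 3.13810 years.

3.138 years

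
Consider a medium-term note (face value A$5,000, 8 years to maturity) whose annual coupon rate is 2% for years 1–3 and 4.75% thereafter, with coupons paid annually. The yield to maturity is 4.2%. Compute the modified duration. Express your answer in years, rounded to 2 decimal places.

Periodic yield y = 0.042. First find Macaulay duration:
  t   CF        PV=CF/(1+0.042)^t    t·PV
  1       100.00        95.9693        95.9693
  2       100.00        92.1010       184.2021
  3       100.00        88.3887       265.1662
  4       237.50       201.4618       805.8473
  5       237.50       193.3415       966.7074
  6       237.50       185.5484     1,113.2906
  7       237.50       178.0695     1,246.4866
  8     5,237.50     3,768.6194    30,148.9555
  Σ                  4,803.4997    34,826.6249
P = 4,803.4997; Macaulay duration = 34,826.6249 / 4,803.4997 = 7.25026 years.
Modified duration = D_Mac / (1 + y) = 7.25026 / 1.042 = 6.95802 years.

6.96 years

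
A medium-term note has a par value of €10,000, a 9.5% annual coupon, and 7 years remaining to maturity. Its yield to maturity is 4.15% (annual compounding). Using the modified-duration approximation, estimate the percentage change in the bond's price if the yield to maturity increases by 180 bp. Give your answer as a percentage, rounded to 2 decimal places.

Periodic yield y = 0.0415. Modified duration first:
  t   CF        PV=CF/(1+0.0415)^t    t·PV
  1       950.00       912.1459       912.1459
  2       950.00       875.8002     1,751.6005
  3       950.00       840.9028     2,522.7083
  4       950.00       807.3958     3,229.5834
  5       950.00       775.2240     3,876.1202
  6       950.00       744.3342     4,466.0051
  7    10,950.00     8,237.5715    57,663.0008
  Σ                 13,193.3745    74,421.1641
P = 13,193.3745; D_Mac = 5.64080 yrs; D_mod = 5.64080/(1+0.0415) = 5.41603 yrs.
ΔP/P ≈ -D_mod · Δy = -5.41603 × (+0.018) = -0.097489 = -9.7489%.

-9.75%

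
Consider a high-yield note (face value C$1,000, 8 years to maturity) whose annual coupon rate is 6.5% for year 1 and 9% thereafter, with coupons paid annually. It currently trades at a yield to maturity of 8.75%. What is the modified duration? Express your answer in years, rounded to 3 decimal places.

5.669 years

Periodic yield y = 0.0875. First find Macaulay duration:
  t   CF        PV=CF/(1+0.0875)^t    t·PV
  1        65.00        59.7701        59.7701
  2        90.00        76.0999       152.1998
  3        90.00        69.9769       209.9307
  4        90.00        64.3466       257.3863
  5        90.00        59.1693       295.8463
  6        90.00        54.4085       326.4511
  7        90.00        50.0308       350.2158
  8     1,090.00       557.1760     4,457.4077
  Σ                    990.9780     6,109.2078
P = 990.9780; Macaulay duration = 6,109.2078 / 990.9780 = 6.16483 years.
Modified duration = D_Mac / (1 + y) = 6.16483 / 1.0875 = 5.66881 years.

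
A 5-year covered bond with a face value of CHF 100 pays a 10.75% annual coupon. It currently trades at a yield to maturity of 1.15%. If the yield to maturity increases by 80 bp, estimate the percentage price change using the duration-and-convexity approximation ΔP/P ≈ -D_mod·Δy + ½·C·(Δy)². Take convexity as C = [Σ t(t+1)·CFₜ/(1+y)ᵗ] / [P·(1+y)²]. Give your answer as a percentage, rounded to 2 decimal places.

-3.31%

With y = 0.0115:
  t   CF        PV=CF/(1+0.0115)^t    t·PV        t(t+1)·PV
  1        10.75        10.6278        10.6278          21.2556
  2        10.75        10.5070        21.0139          63.0417
  3        10.75        10.3875        31.1625         124.6499
  4        10.75        10.2694        41.0776         205.3879
  5       110.75       104.5958       522.9791       3,137.8744
  Σ                    146.3874       626.8608       3,552.2095
P = 146.3874; D_Mac = 4.28220 yrs; D_mod = 4.23352 yrs; C = 23.71718.
Duration effect: -4.23352 × (+0.008) = -0.033868
Convexity effect: 0.5 × 23.71718 × (0.008)² = +0.0007589
ΔP/P ≈ -0.033868 + 0.0007589 = -0.033109 = -3.3109%.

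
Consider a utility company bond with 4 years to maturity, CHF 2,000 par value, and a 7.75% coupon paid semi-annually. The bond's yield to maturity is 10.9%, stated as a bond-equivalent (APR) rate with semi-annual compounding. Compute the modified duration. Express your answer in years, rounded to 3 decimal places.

3.304 years

Periodic yield y = 0.0545. First find Macaulay duration:
  t   CF        PV=CF/(1+0.0545)^t    t·PV
  1        77.50        73.4945        73.4945
  2        77.50        69.6961       139.3922
  3        77.50        66.0940       198.2820
  4        77.50        62.6780       250.7121
  5        77.50        59.4386       297.1931
  6        77.50        56.3666       338.1999
  7        77.50        53.4534       374.1740
  8     2,077.50     1,358.8401    10,870.7209
  Σ                  1,800.0615    12,542.1689
P = 1,800.0615; Macaulay duration = 12,542.1689 / 1,800.0615 = 6.96763 half-year periods = 3.48382 years.
Modified duration = D_Mac / (1 + y) = 3.48382 / 1.0545 = 3.30376 years.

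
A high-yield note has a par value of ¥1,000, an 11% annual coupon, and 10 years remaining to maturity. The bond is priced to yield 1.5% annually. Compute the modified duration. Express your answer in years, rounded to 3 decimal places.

Periodic yield y = 0.015. First find Macaulay duration:
  t   CF        PV=CF/(1+0.015)^t    t·PV
  1       110.00       108.3744       108.3744
  2       110.00       106.7728       213.5456
  3       110.00       105.1949       315.5846
  4       110.00       103.6403       414.5611
  5       110.00       102.1086       510.5432
  6       110.00       100.5996       603.5978
  7       110.00        99.1129       693.7906
  8       110.00        97.6482       781.1858
  9       110.00        96.2051       865.8463
  10    1,110.00       956.4506     9,564.5063
  Σ                  1,876.1075    14,071.5357
P = 1,876.1075; Macaulay duration = 14,071.5357 / 1,876.1075 = 7.50039 years.
Modified duration = D_Mac / (1 + y) = 7.50039 / 1.015 = 7.38955 years.

7.390 years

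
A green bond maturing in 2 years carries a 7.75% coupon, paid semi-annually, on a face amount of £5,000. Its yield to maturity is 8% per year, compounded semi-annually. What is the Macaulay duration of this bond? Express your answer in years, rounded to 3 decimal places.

Periodic yield y = 0.04. Discount each cash flow and weight by its period:
  t   CF        PV=CF/(1+0.04)^t    t·PV
  1       193.75       186.2981       186.2981
  2       193.75       179.1328       358.2655
  3       193.75       172.2430       516.7291
  4     5,193.75     4,439.6393    17,758.5571
  Σ                  4,977.3132    18,819.8498
Price P = Σ PV = 4,977.3132.
Macaulay duration = Σ(t·PV) / P = 18,819.8498 / 4,977.3132 = 3.78113 half-year periods.
In years: 3.78113 / 2 = 1.89056 years.

1.891 years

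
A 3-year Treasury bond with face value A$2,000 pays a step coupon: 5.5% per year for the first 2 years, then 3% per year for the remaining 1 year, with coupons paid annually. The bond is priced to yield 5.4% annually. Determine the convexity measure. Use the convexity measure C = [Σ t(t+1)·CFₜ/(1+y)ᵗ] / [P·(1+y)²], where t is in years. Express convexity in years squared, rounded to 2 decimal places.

10.05

With y = 0.054:
  t   CF        PV=CF/(1+0.054)^t    t·PV        t(t+1)·PV
  1       110.00       104.3643       104.3643         208.7287
  2       110.00        99.0174       198.0348         594.1043
  3     2,060.00     1,759.3222     5,277.9667      21,111.8666
  Σ                  1,962.7039     5,580.3658      21,914.6996
P = 1,962.7039.
Convexity = Σ t(t+1)·PV / [P·(1+y)²] = 21,914.6996 / (1,962.7039 × 1.110916) = 10.05077.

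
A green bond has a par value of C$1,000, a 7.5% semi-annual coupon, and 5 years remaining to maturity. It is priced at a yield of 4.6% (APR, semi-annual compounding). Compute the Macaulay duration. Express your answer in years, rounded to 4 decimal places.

4.3111 years

Periodic yield y = 0.023. Discount each cash flow and weight by its period:
  t   CF        PV=CF/(1+0.023)^t    t·PV
  1        37.50        36.6569        36.6569
  2        37.50        35.8327        71.6655
  3        37.50        35.0271       105.0813
  4        37.50        34.2396       136.9584
  5        37.50        33.4698       167.3490
  6        37.50        32.7173       196.3038
  7        37.50        31.9817       223.8720
  8        37.50        31.2627       250.1014
  9        37.50        30.5598       275.0382
  10    1,037.50       826.4789     8,264.7890
  Σ                  1,128.2265     9,727.8156
Price P = Σ PV = 1,128.2265.
Macaulay duration = Σ(t·PV) / P = 9,727.8156 / 1,128.2265 = 8.62222 half-year periods.
In years: 8.62222 / 2 = 4.31111 years.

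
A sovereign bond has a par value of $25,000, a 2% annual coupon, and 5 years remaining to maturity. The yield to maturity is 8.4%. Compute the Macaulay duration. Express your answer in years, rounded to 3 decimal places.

4.771 years

Periodic yield y = 0.084. Discount each cash flow and weight by its year:
  t   CF        PV=CF/(1+0.084)^t    t·PV
  1       500.00       461.2546       461.2546
  2       500.00       425.5116       851.0233
  3       500.00       392.5384     1,177.6152
  4       500.00       362.1203     1,448.4812
  5    25,500.00    17,037.0253    85,185.1267
  Σ                 18,678.4503    89,123.5010
Price P = Σ PV = 18,678.4503.
Macaulay duration = Σ(t·PV) / P = 89,123.5010 / 18,678.4503 = 4.77146 years.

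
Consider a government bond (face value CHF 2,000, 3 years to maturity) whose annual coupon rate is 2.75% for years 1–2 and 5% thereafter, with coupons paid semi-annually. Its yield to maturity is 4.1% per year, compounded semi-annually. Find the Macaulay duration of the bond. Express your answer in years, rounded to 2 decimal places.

Periodic yield y = 0.0205. Discount each cash flow and weight by its period:
  t   CF        PV=CF/(1+0.0205)^t    t·PV
  1        27.50        26.9476        26.9476
  2        27.50        26.4062        52.8125
  3        27.50        25.8758        77.6274
  4        27.50        25.3560       101.4240
  5        50.00        45.1757       225.8785
  6     2,050.00     1,814.9966    10,889.9794
  Σ                  1,964.7579    11,374.6693
Price P = Σ PV = 1,964.7579.
Macaulay duration = Σ(t·PV) / P = 11,374.6693 / 1,964.7579 = 5.78935 half-year periods.
In years: 5.78935 / 2 = 2.89467 years.

2.89 years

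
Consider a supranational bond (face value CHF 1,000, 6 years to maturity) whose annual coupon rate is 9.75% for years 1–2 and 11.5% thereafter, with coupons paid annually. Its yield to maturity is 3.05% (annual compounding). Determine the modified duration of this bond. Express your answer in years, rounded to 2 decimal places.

4.83 years

Periodic yield y = 0.0305. First find Macaulay duration:
  t   CF        PV=CF/(1+0.0305)^t    t·PV
  1        97.50        94.6143        94.6143
  2        97.50        91.8139       183.6279
  3       115.00       105.0882       315.2645
  4       115.00       101.9779       407.9114
  5       115.00        98.9596       494.7979
  6     1,115.00       931.0798     5,586.4786
  Σ                  1,423.5336     7,082.6946
P = 1,423.5336; Macaulay duration = 7,082.6946 / 1,423.5336 = 4.97543 years.
Modified duration = D_Mac / (1 + y) = 4.97543 / 1.0305 = 4.82817 years.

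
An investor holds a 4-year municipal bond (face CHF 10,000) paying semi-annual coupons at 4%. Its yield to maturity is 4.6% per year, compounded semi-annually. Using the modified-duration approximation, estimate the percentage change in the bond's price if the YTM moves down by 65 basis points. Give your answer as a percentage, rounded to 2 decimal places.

Periodic yield y = 0.023. Modified duration first:
  t   CF        PV=CF/(1+0.023)^t    t·PV
  1       200.00       195.5034       195.5034
  2       200.00       191.1079       382.2159
  3       200.00       186.8113       560.4338
  4       200.00       182.6112       730.4449
  5       200.00       178.5056       892.5280
  6       200.00       174.4923     1,046.9536
  7       200.00       170.5692     1,193.9843
  8    10,200.00     8,503.4488    68,027.5905
  Σ                  9,783.0497    73,029.6544
P = 9,783.0497; D_Mac = 7.46492 half-year periods = 3.73246 yrs; D_mod = 3.73246/(1+0.023) = 3.64854 yrs.
ΔP/P ≈ -D_mod · Δy = -3.64854 × (-0.0065) = +0.023716 = +2.3716%.

+2.37%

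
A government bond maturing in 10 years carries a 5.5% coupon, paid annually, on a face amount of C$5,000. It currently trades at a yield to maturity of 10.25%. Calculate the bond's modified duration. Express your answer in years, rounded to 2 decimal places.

Periodic yield y = 0.1025. First find Macaulay duration:
  t   CF        PV=CF/(1+0.1025)^t    t·PV
  1       275.00       249.4331       249.4331
  2       275.00       226.2432       452.4864
  3       275.00       205.2092       615.6277
  4       275.00       186.1308       744.5233
  5       275.00       168.8261       844.1307
  6       275.00       153.1303       918.7817
  7       275.00       138.8937       972.2558
  8       275.00       125.9807     1,007.8453
  9       275.00       114.2682     1,028.4136
  10    5,275.00     1,988.0920    19,880.9202
  Σ                  3,556.2073    26,714.4179
P = 3,556.2073; Macaulay duration = 26,714.4179 / 3,556.2073 = 7.51205 years.
Modified duration = D_Mac / (1 + y) = 7.51205 / 1.1025 = 6.81365 years.

6.81 years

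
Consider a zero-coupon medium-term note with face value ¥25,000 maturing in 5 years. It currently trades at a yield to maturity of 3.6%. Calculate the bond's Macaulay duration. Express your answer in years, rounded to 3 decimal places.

5.000 years

A zero-coupon bond has a single cash flow at maturity, so its Macaulay duration equals its maturity: 5 years.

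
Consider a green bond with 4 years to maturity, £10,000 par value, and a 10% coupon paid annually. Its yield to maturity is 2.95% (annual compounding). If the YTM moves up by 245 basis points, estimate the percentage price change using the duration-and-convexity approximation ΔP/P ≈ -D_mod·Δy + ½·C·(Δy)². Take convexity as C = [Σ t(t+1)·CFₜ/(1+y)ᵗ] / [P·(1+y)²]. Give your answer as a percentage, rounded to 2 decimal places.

With y = 0.0295:
  t   CF        PV=CF/(1+0.0295)^t    t·PV        t(t+1)·PV
  1     1,000.00       971.3453       971.3453       1,942.6906
  2     1,000.00       943.5117     1,887.0234       5,661.0703
  3     1,000.00       916.4757     2,749.4271      10,997.7082
  4    11,000.00     9,792.3580    39,169.4319     195,847.1595
  Σ                 12,623.6907    44,777.2277     214,448.6286
P = 12,623.6907; D_Mac = 3.54708 yrs; D_mod = 3.44544 yrs; C = 16.02818.
Duration effect: -3.44544 × (+0.0245) = -0.084413
Convexity effect: 0.5 × 16.02818 × (0.0245)² = +0.0048105
ΔP/P ≈ -0.084413 + 0.0048105 = -0.079603 = -7.9603%.

-7.96%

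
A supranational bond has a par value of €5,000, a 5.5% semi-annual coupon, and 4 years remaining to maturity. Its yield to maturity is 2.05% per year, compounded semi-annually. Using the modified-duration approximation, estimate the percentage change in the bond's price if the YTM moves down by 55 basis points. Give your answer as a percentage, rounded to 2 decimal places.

+2.00%

Periodic yield y = 0.01025. Modified duration first:
  t   CF        PV=CF/(1+0.01025)^t    t·PV
  1       137.50       136.1049       136.1049
  2       137.50       134.7240       269.4480
  3       137.50       133.3571       400.0713
  4       137.50       132.0041       528.0162
  5       137.50       130.6647       653.3237
  6       137.50       129.3390       776.0341
  7       137.50       128.0267       896.1872
  8     5,137.50     4,735.0107    37,880.0854
  Σ                  5,659.2312    41,539.2707
P = 5,659.2312; D_Mac = 7.34009 half-year periods = 3.67005 yrs; D_mod = 3.67005/(1+0.01025) = 3.63281 yrs.
ΔP/P ≈ -D_mod · Δy = -3.63281 × (-0.0055) = +0.019980 = +1.9980%.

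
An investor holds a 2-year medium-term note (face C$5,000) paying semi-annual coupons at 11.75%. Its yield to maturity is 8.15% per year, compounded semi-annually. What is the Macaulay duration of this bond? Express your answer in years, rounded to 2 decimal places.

1.85 years

Periodic yield y = 0.04075. Discount each cash flow and weight by its period:
  t   CF        PV=CF/(1+0.04075)^t    t·PV
  1       293.75       282.2484       282.2484
  2       293.75       271.1971       542.3942
  3       293.75       260.5785       781.7356
  4     5,293.75     4,512.0900    18,048.3598
  Σ                  5,326.1140    19,654.7380
Price P = Σ PV = 5,326.1140.
Macaulay duration = Σ(t·PV) / P = 19,654.7380 / 5,326.1140 = 3.69026 half-year periods.
In years: 3.69026 / 2 = 1.84513 years.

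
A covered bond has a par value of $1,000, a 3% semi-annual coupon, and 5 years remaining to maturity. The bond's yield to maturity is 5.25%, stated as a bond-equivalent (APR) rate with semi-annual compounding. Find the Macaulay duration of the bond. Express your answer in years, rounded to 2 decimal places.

Periodic yield y = 0.02625. Discount each cash flow and weight by its period:
  t   CF        PV=CF/(1+0.02625)^t    t·PV
  1        15.00        14.6163        14.6163
  2        15.00        14.2425        28.4849
  3        15.00        13.8782        41.6345
  4        15.00        13.5232        54.0927
  5        15.00        13.1773        65.8863
  6        15.00        12.8402        77.0413
  7        15.00        12.5118        87.5825
  8        15.00        12.1917        97.5340
  9        15.00        11.8799       106.9191
  10    1,015.00       783.3112     7,833.1121
  Σ                    902.1722     8,406.9036
Price P = Σ PV = 902.1722.
Macaulay duration = Σ(t·PV) / P = 8,406.9036 / 902.1722 = 9.31851 half-year periods.
In years: 9.31851 / 2 = 4.65926 years.

4.66 years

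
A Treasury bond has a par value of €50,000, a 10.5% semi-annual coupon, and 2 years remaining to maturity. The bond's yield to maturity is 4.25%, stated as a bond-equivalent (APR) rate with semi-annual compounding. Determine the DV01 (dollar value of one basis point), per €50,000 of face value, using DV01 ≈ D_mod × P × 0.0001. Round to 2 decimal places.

€10.21

Periodic yield y = 0.02125.
  t   CF        PV=CF/(1+0.02125)^t    t·PV
  1     2,625.00     2,570.3794     2,570.3794
  2     2,625.00     2,516.8954     5,033.7908
  3     2,625.00     2,464.5243     7,393.5728
  4    52,625.00    48,379.7735   193,519.0940
  Σ                 55,931.5726   208,516.8370
P = 55,931.5726; D_Mac = 3.72807 half-year periods = 1.86404 yrs; D_mod = 1.82525 yrs.
DV01 ≈ 1.82525 × 55,931.5726 × 0.0001 = 10.208903.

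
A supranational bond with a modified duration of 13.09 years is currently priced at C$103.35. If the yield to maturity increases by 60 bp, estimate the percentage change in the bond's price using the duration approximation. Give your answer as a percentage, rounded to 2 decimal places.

Duration approximation: ΔP/P ≈ -D_mod · Δy = -13.09 × (+0.006) = -0.078540.
As a percentage: -7.8540%.

-7.85%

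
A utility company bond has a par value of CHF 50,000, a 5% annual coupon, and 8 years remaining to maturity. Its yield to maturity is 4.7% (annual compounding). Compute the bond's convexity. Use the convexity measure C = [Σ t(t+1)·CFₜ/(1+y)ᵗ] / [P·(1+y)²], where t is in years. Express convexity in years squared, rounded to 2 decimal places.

52.69

With y = 0.047:
  t   CF        PV=CF/(1+0.047)^t    t·PV        t(t+1)·PV
  1     2,500.00     2,387.7746     2,387.7746       4,775.5492
  2     2,500.00     2,280.5870     4,561.1740      13,683.5220
  3     2,500.00     2,178.2111     6,534.6333      26,138.5330
  4     2,500.00     2,080.4308     8,321.7233      41,608.6167
  5     2,500.00     1,987.0400     9,935.1998      59,611.1987
  6     2,500.00     1,897.8414    11,387.0485      79,709.3392
  7     2,500.00     1,812.6470    12,688.5290     101,508.2321
  8    52,500.00    36,356.8166   290,854.5332   2,617,690.7985
  Σ                 50,981.3485   346,670.6156   2,944,725.7895
P = 50,981.3485.
Convexity = Σ t(t+1)·PV / [P·(1+y)²] = 2,944,725.7895 / (50,981.3485 × 1.096209) = 52.69145.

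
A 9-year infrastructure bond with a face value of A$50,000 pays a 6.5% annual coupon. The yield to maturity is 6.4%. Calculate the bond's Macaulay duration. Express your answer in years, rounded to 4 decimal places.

Periodic yield y = 0.064. Discount each cash flow and weight by its year:
  t   CF        PV=CF/(1+0.064)^t    t·PV
  1     3,250.00     3,054.5113     3,054.5113
  2     3,250.00     2,870.7813     5,741.5626
  3     3,250.00     2,698.1027     8,094.3081
  4     3,250.00     2,535.8108    10,143.2432
  5     3,250.00     2,383.2808    11,916.4042
  6     3,250.00     2,239.9256    13,439.5536
  7     3,250.00     2,105.1932    14,736.3526
  8     3,250.00     1,978.5651    15,828.5205
  9    53,250.00    30,468.0711   274,212.6400
  Σ                 50,334.2419   357,167.0961
Price P = Σ PV = 50,334.2419.
Macaulay duration = Σ(t·PV) / P = 357,167.0961 / 50,334.2419 = 7.09591 years.

7.0959 years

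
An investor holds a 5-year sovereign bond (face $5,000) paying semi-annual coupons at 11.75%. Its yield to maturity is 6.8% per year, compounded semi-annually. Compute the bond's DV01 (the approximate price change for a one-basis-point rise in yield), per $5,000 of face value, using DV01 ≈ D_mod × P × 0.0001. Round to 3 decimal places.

Periodic yield y = 0.034.
  t   CF        PV=CF/(1+0.034)^t    t·PV
  1       293.75       284.0909       284.0909
  2       293.75       274.7494       549.4989
  3       293.75       265.7151       797.1453
  4       293.75       256.9779     1,027.9115
  5       293.75       248.5279     1,242.6396
  6       293.75       240.3558     1,442.1349
  7       293.75       232.4524     1,627.1671
  8       293.75       224.8089     1,798.4715
  9       293.75       217.4168     1,956.7509
  10    5,293.75     3,789.2917    37,892.9171
  Σ                  6,034.3869    48,618.7276
P = 6,034.3869; D_Mac = 8.05695 half-year periods = 4.02847 yrs; D_mod = 3.89601 yrs.
DV01 ≈ 3.89601 × 6,034.3869 × 0.0001 = 2.351002.

$2.351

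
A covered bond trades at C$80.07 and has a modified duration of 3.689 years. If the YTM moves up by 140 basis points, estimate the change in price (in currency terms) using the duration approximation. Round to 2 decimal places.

-C$4.14

Duration approximation: ΔP/P ≈ -D_mod · Δy = -3.689 × (+0.014) = -0.051646.
ΔP ≈ 80.07 × (-0.051646) = -4.13529522.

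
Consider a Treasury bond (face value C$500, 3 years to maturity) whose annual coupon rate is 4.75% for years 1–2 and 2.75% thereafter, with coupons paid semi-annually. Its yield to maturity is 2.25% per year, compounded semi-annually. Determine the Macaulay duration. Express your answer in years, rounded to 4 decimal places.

Periodic yield y = 0.01125. Discount each cash flow and weight by its period:
  t   CF        PV=CF/(1+0.01125)^t    t·PV
  1       11.875        11.7429        11.7429
  2       11.875        11.6123        23.2245
  3       11.875        11.4831        34.4492
  4       11.875        11.3553        45.4213
  5        6.875         6.5010        32.5050
  6      506.875       473.9687     2,843.8122
  Σ                    526.6632     2,991.1551
Price P = Σ PV = 526.6632.
Macaulay duration = Σ(t·PV) / P = 2,991.1551 / 526.6632 = 5.67945 half-year periods.
In years: 5.67945 / 2 = 2.83972 years.

2.8397 years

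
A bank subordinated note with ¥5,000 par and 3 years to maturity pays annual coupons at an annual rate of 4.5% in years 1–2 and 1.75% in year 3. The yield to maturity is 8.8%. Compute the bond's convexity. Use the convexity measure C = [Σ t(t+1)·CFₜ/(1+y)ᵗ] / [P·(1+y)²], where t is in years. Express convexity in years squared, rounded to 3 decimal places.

With y = 0.088:
  t   CF        PV=CF/(1+0.088)^t    t·PV        t(t+1)·PV
  1       225.00       206.8015       206.8015         413.6029
  2       225.00       190.0749       380.1498       1,140.4493
  3     5,087.50     3,950.1877    11,850.5632      47,402.2528
  Σ                  4,347.0641    12,437.5144      48,956.3050
P = 4,347.0641.
Convexity = Σ t(t+1)·PV / [P·(1+y)²] = 48,956.3050 / (4,347.0641 × 1.183744) = 9.51382.

9.514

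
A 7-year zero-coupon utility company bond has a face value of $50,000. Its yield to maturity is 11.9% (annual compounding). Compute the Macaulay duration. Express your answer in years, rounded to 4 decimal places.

7.0000 years

A zero-coupon bond has a single cash flow at maturity, so its Macaulay duration equals its maturity: 7 years.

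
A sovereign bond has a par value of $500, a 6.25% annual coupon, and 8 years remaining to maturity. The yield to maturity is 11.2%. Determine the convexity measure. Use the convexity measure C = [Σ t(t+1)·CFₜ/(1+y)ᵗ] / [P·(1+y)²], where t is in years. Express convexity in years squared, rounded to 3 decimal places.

41.844

With y = 0.112:
  t   CF        PV=CF/(1+0.112)^t    t·PV        t(t+1)·PV
  1        31.25        28.1025        28.1025          56.2050
  2        31.25        25.2720        50.5441         151.6323
  3        31.25        22.7267        68.1800         272.7199
  4        31.25        20.4376        81.7506         408.7529
  5        31.25        18.3792        91.8959         551.3753
  6        31.25        16.5280        99.1682         694.1776
  7        31.25        14.8633       104.0434         832.3472
  8       531.25       227.2274     1,817.8190      16,360.3708
  Σ                    373.5368     2,341.5037      19,327.5811
P = 373.5368.
Convexity = Σ t(t+1)·PV / [P·(1+y)²] = 19,327.5811 / (373.5368 × 1.236544) = 41.84413.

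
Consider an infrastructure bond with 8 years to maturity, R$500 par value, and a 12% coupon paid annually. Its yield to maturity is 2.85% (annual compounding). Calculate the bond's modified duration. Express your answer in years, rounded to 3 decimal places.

Periodic yield y = 0.0285. First find Macaulay duration:
  t   CF        PV=CF/(1+0.0285)^t    t·PV
  1        60.00        58.3374        58.3374
  2        60.00        56.7208       113.4417
  3        60.00        55.1491       165.4473
  4        60.00        53.6209       214.4836
  5        60.00        52.1350       260.6752
  6        60.00        50.6904       304.1422
  7        60.00        49.2857       345.0001
  8       560.00       447.2534     3,578.0273
  Σ                    823.1928     5,039.5548
P = 823.1928; Macaulay duration = 5,039.5548 / 823.1928 = 6.12196 years.
Modified duration = D_Mac / (1 + y) = 6.12196 / 1.0285 = 5.95232 years.

5.952 years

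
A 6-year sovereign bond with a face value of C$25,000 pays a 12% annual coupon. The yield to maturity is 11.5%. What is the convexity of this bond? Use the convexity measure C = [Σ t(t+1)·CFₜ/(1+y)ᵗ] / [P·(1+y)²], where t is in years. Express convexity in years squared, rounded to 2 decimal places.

23.60

With y = 0.115:
  t   CF        PV=CF/(1+0.115)^t    t·PV        t(t+1)·PV
  1     3,000.00     2,690.5830     2,690.5830       5,381.1659
  2     3,000.00     2,413.0789     4,826.1578      14,478.4733
  3     3,000.00     2,164.1963     6,492.5889      25,970.3557
  4     3,000.00     1,940.9832     7,763.9330      38,819.6648
  5     3,000.00     1,740.7921     8,703.9607      52,223.7643
  6    28,000.00    14,571.6532    87,429.9193     612,009.4350
  Σ                 25,521.2868   117,907.1426     748,882.8590
P = 25,521.2868.
Convexity = Σ t(t+1)·PV / [P·(1+y)²] = 748,882.8590 / (25,521.2868 × 1.243225) = 23.60269.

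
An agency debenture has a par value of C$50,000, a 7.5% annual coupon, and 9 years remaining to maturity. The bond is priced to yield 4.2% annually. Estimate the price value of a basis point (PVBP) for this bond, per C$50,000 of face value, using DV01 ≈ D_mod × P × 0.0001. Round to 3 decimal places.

Periodic yield y = 0.042.
  t   CF        PV=CF/(1+0.042)^t    t·PV
  1     3,750.00     3,598.8484     3,598.8484
  2     3,750.00     3,453.7892     6,907.5784
  3     3,750.00     3,314.5770     9,943.7310
  4     3,750.00     3,180.9760    12,723.9040
  5     3,750.00     3,052.7601    15,263.8004
  6     3,750.00     2,929.7122    17,578.2730
  7     3,750.00     2,811.6240    19,681.3677
  8     3,750.00     2,698.2955    21,586.3643
  9    53,750.00    37,116.6693   334,050.0240
  Σ                 62,157.2516   441,333.8912
P = 62,157.2516; D_Mac = 7.10028 yrs; D_mod = 6.81409 yrs.
DV01 ≈ 6.81409 × 62,157.2516 × 0.0001 = 42.354500.

C$42.355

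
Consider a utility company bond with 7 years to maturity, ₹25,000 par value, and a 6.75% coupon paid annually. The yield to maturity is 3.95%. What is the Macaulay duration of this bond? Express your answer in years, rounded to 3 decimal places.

Periodic yield y = 0.0395. Discount each cash flow and weight by its year:
  t   CF        PV=CF/(1+0.0395)^t    t·PV
  1     1,687.50     1,623.3766     1,623.3766
  2     1,687.50     1,561.6899     3,123.3797
  3     1,687.50     1,502.3472     4,507.0415
  4     1,687.50     1,445.2594     5,781.0377
  5     1,687.50     1,390.3409     6,951.7047
  6     1,687.50     1,337.5093     8,025.0560
  7    26,687.50    20,348.6891   142,440.8238
  Σ                 29,209.2125   172,452.4200
Price P = Σ PV = 29,209.2125.
Macaulay duration = Σ(t·PV) / P = 172,452.4200 / 29,209.2125 = 5.90404 years.

5.904 years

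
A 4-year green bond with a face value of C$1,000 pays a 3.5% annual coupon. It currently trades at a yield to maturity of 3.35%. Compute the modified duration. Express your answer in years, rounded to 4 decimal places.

Periodic yield y = 0.0335. First find Macaulay duration:
  t   CF        PV=CF/(1+0.0335)^t    t·PV
  1        35.00        33.8655        33.8655
  2        35.00        32.7678        65.5356
  3        35.00        31.7056        95.1169
  4     1,035.00       907.1904     3,628.7614
  Σ                  1,005.5293     3,823.2794
P = 1,005.5293; Macaulay duration = 3,823.2794 / 1,005.5293 = 3.80226 years.
Modified duration = D_Mac / (1 + y) = 3.80226 / 1.0335 = 3.67901 years.

3.6790 years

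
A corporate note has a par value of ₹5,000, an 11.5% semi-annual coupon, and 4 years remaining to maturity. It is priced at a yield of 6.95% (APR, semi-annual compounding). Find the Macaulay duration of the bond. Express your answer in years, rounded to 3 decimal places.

Periodic yield y = 0.03475. Discount each cash flow and weight by its period:
  t   CF        PV=CF/(1+0.03475)^t    t·PV
  1       287.50       277.8449       277.8449
  2       287.50       268.5140       537.0281
  3       287.50       259.4965       778.4896
  4       287.50       250.7819     1,003.1274
  5       287.50       242.3598     1,211.7992
  6       287.50       234.2207     1,405.3241
  7       287.50       226.3548     1,584.4839
  8     5,287.50     4,023.1562    32,185.2500
  Σ                  5,782.7289    38,983.3472
Price P = Σ PV = 5,782.7289.
Macaulay duration = Σ(t·PV) / P = 38,983.3472 / 5,782.7289 = 6.74134 half-year periods.
In years: 6.74134 / 2 = 3.37067 years.

3.371 years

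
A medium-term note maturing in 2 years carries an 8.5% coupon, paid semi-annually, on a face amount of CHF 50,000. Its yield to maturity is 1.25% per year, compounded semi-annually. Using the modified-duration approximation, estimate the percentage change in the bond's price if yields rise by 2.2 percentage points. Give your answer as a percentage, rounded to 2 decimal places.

Periodic yield y = 0.00625. Modified duration first:
  t   CF        PV=CF/(1+0.00625)^t    t·PV
  1     2,125.00     2,111.8012     2,111.8012
  2     2,125.00     2,098.6845     4,197.3689
  3     2,125.00     2,085.6492     6,256.9475
  4    52,125.00    50,841.9846   203,367.9383
  Σ                 57,138.1194   215,934.0559
P = 57,138.1194; D_Mac = 3.77916 half-year periods = 1.88958 yrs; D_mod = 1.88958/(1+0.00625) = 1.87784 yrs.
ΔP/P ≈ -D_mod · Δy = -1.87784 × (+0.022) = -0.041313 = -4.1313%.

-4.13%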